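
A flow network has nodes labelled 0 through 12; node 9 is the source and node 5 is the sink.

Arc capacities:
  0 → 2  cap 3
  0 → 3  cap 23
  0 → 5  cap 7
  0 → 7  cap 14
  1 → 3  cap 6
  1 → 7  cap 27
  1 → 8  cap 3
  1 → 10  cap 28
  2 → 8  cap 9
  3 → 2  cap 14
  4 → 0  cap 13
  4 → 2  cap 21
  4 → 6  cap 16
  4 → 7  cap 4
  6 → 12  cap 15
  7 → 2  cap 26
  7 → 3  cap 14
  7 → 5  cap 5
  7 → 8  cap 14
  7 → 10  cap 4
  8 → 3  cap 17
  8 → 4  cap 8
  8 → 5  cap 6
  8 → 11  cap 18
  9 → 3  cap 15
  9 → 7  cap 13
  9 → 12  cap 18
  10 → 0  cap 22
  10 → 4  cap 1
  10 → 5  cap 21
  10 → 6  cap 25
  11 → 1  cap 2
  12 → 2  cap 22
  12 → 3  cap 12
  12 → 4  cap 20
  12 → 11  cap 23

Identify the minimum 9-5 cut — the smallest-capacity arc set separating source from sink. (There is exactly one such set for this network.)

Min-cut arcs: {(0,5), (7,5), (7,10), (8,5), (11,1)} (total capacity 24)

augment #1: 9→7→5 push 5
augment #2: 9→7→8→5 push 6
augment #3: 9→7→10→5 push 2
augment #4: 9→12→4→0→5 push 7
augment #5: 9→12→4→7→10→5 push 2
augment #6: 9→12→11→1→10→5 push 2
max flow = 24; residual-reachable set from 9 gives S-side
cut edges (S→T): {(0,5), (7,5), (7,10), (8,5), (11,1)} total cap 24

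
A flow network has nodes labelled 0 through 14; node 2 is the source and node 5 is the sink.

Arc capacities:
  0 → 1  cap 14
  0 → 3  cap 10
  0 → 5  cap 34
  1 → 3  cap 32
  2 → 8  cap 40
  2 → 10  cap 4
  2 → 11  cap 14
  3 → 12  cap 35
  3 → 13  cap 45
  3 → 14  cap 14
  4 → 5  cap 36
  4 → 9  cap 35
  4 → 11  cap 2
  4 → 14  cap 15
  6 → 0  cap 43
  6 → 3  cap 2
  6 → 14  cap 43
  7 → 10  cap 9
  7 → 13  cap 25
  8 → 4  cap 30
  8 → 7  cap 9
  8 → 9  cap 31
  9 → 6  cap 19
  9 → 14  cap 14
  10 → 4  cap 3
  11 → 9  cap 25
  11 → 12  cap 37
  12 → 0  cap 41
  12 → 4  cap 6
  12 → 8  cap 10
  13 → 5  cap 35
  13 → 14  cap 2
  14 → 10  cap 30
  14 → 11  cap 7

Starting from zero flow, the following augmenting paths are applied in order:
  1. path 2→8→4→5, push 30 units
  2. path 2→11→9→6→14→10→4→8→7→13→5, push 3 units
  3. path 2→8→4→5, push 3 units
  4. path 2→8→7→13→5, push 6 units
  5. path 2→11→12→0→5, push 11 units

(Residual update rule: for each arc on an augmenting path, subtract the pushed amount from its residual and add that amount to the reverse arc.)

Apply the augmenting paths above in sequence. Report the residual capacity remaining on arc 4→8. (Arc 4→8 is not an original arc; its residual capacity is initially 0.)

Residual capacity of (4,8): 30

after path 1 (2→8→4→5, push 30): res(4,8)=30
after path 2 (2→11→9→6→14→10→4→8→7→13→5, push 3): res(4,8)=27
after path 3 (2→8→4→5, push 3): res(4,8)=30
after path 4 (2→8→7→13→5, push 6): res(4,8)=30
after path 5 (2→11→12→0→5, push 11): res(4,8)=30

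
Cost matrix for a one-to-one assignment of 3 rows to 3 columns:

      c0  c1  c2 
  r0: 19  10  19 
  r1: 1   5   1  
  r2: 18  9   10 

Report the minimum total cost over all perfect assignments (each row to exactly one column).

optimal assignment: row0→col1 (cost 10), row1→col0 (cost 1), row2→col2 (cost 10)
total = 10 + 1 + 10 = 21

Minimum assignment cost: 21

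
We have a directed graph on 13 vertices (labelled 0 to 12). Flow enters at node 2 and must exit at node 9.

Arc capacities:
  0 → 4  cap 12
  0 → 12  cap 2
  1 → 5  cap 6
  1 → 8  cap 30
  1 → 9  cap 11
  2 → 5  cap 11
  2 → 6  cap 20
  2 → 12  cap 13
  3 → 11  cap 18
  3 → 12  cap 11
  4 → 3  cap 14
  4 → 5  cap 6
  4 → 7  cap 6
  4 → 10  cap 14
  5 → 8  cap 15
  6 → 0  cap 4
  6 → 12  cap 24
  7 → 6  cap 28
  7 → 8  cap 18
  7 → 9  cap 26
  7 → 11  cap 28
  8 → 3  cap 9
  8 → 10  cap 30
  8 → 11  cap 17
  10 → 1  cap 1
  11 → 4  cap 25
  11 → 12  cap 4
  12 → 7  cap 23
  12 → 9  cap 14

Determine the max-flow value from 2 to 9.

Maximum flow value: 41

augment #1: 2→12→9 bottleneck 13, total now 13
augment #2: 2→6→12→9 bottleneck 1, total now 14
augment #3: 2→6→12→7→9 bottleneck 19, total now 33
augment #4: 2→5→8→10→1→9 bottleneck 1, total now 34
augment #5: 2→5→8→3→12→7→9 bottleneck 4, total now 38
augment #6: 2→5→8→11→4→7→9 bottleneck 3, total now 41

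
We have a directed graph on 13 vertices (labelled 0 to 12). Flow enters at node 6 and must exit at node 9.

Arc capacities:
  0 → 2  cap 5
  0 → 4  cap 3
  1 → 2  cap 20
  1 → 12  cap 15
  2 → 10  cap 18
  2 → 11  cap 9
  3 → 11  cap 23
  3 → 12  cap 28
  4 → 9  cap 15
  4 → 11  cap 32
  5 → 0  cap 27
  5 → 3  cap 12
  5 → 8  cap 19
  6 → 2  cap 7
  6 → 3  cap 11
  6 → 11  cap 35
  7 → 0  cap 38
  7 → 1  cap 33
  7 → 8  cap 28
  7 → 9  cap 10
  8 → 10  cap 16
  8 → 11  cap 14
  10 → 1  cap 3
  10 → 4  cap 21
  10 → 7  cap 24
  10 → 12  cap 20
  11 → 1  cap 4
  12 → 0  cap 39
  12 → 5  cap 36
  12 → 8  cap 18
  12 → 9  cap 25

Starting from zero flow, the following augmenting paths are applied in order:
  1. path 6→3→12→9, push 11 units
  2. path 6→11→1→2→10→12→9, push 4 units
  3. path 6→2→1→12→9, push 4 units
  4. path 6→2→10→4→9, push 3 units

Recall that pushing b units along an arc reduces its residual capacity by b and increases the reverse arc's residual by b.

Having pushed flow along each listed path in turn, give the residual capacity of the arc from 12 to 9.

after path 1 (6→3→12→9, push 11): res(12,9)=14
after path 2 (6→11→1→2→10→12→9, push 4): res(12,9)=10
after path 3 (6→2→1→12→9, push 4): res(12,9)=6
after path 4 (6→2→10→4→9, push 3): res(12,9)=6

Residual capacity of (12,9): 6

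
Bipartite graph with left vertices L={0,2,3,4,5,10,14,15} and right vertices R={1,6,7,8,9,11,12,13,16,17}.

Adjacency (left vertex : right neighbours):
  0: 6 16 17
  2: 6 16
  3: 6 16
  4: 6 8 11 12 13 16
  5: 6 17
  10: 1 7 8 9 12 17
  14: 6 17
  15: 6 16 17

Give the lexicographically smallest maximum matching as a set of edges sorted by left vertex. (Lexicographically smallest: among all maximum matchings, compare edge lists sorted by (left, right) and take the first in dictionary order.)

Lex-smallest maximum matching: {(0,6), (2,16), (4,8), (5,17), (10,1)}

|M| = 5 (so the lex-smallest maximum matching has 5 edges)
process left vertices in ascending order; for each, take the smallest-labelled available neighbour that still permits 5 edges overall, or leave it unmatched if none does
lex-smallest matching: {0-6, 2-16, 4-8, 5-17, 10-1}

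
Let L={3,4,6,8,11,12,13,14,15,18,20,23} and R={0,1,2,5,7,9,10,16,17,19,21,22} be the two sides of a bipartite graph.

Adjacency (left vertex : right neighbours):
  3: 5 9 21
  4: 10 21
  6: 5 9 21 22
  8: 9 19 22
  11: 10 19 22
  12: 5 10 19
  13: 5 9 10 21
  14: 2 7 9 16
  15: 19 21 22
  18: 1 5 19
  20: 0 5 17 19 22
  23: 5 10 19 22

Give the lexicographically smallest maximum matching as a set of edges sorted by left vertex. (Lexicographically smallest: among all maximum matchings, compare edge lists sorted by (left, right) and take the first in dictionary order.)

|M| = 9 (so the lex-smallest maximum matching has 9 edges)
process left vertices in ascending order; for each, take the smallest-labelled available neighbour that still permits 9 edges overall, or leave it unmatched if none does
lex-smallest matching: {3-5, 4-10, 6-9, 8-19, 11-22, 13-21, 14-2, 18-1, 20-0}

Lex-smallest maximum matching: {(3,5), (4,10), (6,9), (8,19), (11,22), (13,21), (14,2), (18,1), (20,0)}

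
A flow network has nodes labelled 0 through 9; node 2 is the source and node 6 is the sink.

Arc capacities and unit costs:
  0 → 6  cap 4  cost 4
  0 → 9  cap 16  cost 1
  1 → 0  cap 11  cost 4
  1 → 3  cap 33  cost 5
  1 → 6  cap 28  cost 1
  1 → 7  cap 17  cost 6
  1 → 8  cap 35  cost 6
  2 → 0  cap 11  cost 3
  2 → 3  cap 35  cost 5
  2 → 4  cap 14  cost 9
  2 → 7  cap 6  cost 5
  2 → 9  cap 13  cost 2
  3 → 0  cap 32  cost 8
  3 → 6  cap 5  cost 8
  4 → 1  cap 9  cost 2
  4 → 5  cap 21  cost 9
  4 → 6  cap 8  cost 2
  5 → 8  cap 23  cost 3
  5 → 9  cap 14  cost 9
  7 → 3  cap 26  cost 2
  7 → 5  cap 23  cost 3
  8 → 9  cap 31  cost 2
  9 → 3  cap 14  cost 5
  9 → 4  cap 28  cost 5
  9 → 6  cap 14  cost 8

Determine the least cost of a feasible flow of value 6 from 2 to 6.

Minimum cost for 6 units: 46

shortest-cost path #1: 2→0→6 push 4 @ unit cost 7 (adds 28)
shortest-cost path #2: 2→9→4→6 push 2 @ unit cost 9 (adds 18)
total cost = 46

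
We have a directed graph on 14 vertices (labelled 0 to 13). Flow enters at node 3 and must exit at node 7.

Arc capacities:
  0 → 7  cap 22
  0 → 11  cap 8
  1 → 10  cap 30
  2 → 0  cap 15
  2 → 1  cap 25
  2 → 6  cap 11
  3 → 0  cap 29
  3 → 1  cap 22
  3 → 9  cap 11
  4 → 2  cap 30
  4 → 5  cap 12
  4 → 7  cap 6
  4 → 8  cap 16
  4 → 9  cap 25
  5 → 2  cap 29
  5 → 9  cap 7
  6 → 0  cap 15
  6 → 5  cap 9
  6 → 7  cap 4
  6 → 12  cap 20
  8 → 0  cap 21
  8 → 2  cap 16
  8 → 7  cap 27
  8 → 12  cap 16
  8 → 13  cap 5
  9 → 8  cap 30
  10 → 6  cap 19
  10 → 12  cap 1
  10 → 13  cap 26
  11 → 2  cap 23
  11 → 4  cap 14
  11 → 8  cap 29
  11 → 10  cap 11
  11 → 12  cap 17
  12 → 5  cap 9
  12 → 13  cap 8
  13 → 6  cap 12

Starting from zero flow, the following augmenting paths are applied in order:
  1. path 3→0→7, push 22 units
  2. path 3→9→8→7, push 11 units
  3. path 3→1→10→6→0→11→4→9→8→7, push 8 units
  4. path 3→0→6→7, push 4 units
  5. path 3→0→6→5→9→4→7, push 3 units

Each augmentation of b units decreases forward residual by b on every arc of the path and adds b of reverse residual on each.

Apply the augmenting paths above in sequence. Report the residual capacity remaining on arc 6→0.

after path 1 (3→0→7, push 22): res(6,0)=15
after path 2 (3→9→8→7, push 11): res(6,0)=15
after path 3 (3→1→10→6→0→11→4→9→8→7, push 8): res(6,0)=7
after path 4 (3→0→6→7, push 4): res(6,0)=11
after path 5 (3→0→6→5→9→4→7, push 3): res(6,0)=14

Residual capacity of (6,0): 14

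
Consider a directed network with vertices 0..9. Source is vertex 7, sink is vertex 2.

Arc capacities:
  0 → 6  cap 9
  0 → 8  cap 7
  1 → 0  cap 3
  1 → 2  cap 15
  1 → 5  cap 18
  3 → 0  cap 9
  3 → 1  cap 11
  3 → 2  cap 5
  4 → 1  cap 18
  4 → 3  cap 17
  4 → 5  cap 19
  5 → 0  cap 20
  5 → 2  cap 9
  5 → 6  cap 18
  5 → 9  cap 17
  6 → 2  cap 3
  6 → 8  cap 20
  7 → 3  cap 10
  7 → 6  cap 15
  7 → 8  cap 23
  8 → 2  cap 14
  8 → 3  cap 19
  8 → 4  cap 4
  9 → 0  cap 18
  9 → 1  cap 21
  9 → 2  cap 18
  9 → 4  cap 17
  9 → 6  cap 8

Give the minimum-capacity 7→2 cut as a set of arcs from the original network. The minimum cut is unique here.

Min-cut arcs: {(3,1), (3,2), (6,2), (8,2), (8,4)} (total capacity 37)

augment #1: 7→3→2 push 5
augment #2: 7→6→2 push 3
augment #3: 7→8→2 push 14
augment #4: 7→3→1→2 push 5
augment #5: 7→8→3→1→2 push 6
augment #6: 7→8→4→1→2 push 3
augment #7: 7→6→8→4→1→2 push 1
max flow = 37; residual-reachable set from 7 gives S-side
cut edges (S→T): {(3,1), (3,2), (6,2), (8,2), (8,4)} total cap 37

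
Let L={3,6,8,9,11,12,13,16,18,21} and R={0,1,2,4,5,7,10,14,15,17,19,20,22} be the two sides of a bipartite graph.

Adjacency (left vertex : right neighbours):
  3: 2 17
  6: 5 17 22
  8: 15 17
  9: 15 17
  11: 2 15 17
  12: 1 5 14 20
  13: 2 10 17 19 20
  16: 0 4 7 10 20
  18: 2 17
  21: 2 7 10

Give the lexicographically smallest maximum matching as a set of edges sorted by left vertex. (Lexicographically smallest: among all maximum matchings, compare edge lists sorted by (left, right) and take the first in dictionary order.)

|M| = 8 (so the lex-smallest maximum matching has 8 edges)
process left vertices in ascending order; for each, take the smallest-labelled available neighbour that still permits 8 edges overall, or leave it unmatched if none does
lex-smallest matching: {3-2, 6-5, 8-15, 9-17, 12-1, 13-10, 16-0, 21-7}

Lex-smallest maximum matching: {(3,2), (6,5), (8,15), (9,17), (12,1), (13,10), (16,0), (21,7)}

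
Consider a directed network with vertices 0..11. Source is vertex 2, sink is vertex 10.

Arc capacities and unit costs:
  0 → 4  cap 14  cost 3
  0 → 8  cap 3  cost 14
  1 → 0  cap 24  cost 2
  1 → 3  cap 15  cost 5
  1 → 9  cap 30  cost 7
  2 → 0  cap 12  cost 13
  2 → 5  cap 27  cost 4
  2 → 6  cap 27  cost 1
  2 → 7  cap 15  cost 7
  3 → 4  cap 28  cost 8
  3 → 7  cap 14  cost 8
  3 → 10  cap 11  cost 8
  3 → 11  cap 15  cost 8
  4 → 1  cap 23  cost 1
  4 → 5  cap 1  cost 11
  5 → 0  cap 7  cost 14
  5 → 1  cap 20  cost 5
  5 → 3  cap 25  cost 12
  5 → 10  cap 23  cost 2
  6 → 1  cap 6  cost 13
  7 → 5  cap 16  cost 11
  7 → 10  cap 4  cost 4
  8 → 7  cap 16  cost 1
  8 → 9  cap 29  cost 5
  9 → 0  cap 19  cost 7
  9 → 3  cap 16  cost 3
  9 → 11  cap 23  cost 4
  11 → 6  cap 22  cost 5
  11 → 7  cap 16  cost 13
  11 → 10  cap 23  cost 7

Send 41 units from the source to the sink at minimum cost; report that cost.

Minimum cost for 41 units: 567

shortest-cost path #1: 2→5→10 push 23 @ unit cost 6 (adds 138)
shortest-cost path #2: 2→7→10 push 4 @ unit cost 11 (adds 44)
shortest-cost path #3: 2→5→1→3→10 push 4 @ unit cost 22 (adds 88)
shortest-cost path #4: 2→6→1→3→10 push 6 @ unit cost 27 (adds 162)
shortest-cost path #5: 2→0→4→1→3→10 push 1 @ unit cost 30 (adds 30)
shortest-cost path #6: 2→0→4→1→9→11→10 push 3 @ unit cost 35 (adds 105)
total cost = 567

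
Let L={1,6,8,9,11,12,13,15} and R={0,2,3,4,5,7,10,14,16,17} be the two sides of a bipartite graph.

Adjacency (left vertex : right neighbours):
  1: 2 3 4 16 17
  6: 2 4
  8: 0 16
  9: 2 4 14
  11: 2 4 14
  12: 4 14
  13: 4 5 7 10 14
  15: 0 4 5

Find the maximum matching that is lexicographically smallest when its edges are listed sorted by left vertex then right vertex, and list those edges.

|M| = 7 (so the lex-smallest maximum matching has 7 edges)
process left vertices in ascending order; for each, take the smallest-labelled available neighbour that still permits 7 edges overall, or leave it unmatched if none does
lex-smallest matching: {1-3, 6-2, 8-0, 9-4, 11-14, 13-7, 15-5}

Lex-smallest maximum matching: {(1,3), (6,2), (8,0), (9,4), (11,14), (13,7), (15,5)}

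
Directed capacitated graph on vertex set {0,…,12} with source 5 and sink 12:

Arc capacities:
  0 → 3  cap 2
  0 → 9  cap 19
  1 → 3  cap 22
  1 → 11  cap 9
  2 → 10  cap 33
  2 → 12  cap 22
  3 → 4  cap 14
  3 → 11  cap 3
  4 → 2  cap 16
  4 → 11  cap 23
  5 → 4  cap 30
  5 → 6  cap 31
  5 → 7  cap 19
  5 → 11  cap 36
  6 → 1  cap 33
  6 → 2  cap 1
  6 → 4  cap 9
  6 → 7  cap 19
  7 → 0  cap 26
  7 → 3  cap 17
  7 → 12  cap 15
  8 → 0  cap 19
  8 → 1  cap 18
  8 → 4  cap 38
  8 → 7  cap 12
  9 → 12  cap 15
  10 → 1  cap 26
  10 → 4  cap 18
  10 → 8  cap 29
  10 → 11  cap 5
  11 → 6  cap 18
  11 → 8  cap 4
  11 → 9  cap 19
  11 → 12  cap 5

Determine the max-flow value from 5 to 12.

augment #1: 5→7→12 bottleneck 15, total now 15
augment #2: 5→11→12 bottleneck 5, total now 20
augment #3: 5→4→2→12 bottleneck 16, total now 36
augment #4: 5→6→2→12 bottleneck 1, total now 37
augment #5: 5→11→9→12 bottleneck 15, total now 52

Maximum flow value: 52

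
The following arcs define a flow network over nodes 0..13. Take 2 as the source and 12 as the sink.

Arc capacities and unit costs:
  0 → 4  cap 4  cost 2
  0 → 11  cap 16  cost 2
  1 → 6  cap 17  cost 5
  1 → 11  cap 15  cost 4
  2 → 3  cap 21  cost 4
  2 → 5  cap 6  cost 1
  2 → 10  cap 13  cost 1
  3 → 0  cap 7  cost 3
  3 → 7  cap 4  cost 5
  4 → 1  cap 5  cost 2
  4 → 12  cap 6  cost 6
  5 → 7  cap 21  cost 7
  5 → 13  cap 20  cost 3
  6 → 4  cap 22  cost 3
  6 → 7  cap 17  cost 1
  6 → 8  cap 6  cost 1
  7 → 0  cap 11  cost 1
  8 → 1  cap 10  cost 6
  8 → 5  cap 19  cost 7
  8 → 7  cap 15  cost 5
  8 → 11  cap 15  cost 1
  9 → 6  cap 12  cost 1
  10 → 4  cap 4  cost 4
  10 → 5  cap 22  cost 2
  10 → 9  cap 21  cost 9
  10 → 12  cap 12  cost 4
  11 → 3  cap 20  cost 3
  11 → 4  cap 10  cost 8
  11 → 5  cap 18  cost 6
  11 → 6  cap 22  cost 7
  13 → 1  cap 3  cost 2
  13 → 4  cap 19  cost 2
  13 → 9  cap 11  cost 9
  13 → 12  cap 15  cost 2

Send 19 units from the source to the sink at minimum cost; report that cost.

shortest-cost path #1: 2→10→12 push 12 @ unit cost 5 (adds 60)
shortest-cost path #2: 2→5→13→12 push 6 @ unit cost 6 (adds 36)
shortest-cost path #3: 2→10→5→13→12 push 1 @ unit cost 8 (adds 8)
total cost = 104

Minimum cost for 19 units: 104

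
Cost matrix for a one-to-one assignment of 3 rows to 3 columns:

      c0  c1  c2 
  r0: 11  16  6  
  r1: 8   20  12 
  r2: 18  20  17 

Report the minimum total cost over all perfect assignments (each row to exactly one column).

Minimum assignment cost: 34

optimal assignment: row0→col2 (cost 6), row1→col0 (cost 8), row2→col1 (cost 20)
total = 6 + 8 + 20 = 34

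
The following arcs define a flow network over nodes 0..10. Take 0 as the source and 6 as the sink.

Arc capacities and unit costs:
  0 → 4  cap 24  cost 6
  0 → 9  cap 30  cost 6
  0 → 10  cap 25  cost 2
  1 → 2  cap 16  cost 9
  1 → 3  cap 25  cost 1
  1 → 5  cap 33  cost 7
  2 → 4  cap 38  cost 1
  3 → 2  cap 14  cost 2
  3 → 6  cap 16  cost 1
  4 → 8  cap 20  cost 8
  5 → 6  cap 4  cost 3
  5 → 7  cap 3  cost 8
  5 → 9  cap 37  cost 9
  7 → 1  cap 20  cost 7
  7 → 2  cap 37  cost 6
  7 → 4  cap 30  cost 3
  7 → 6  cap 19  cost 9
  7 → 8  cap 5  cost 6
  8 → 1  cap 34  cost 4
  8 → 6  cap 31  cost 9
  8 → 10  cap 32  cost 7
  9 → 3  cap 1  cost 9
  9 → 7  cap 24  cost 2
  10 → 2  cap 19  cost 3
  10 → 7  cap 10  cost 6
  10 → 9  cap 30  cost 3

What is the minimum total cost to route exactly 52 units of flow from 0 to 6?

shortest-cost path #1: 0→10→9→3→6 push 1 @ unit cost 15 (adds 15)
shortest-cost path #2: 0→10→9→7→6 push 19 @ unit cost 16 (adds 304)
shortest-cost path #3: 0→10→9→7→1→3→6 push 5 @ unit cost 16 (adds 80)
shortest-cost path #4: 0→9→10→7→1→3→6 push 10 @ unit cost 18 (adds 180)
shortest-cost path #5: 0→4→8→6 push 17 @ unit cost 23 (adds 391)
total cost = 970

Minimum cost for 52 units: 970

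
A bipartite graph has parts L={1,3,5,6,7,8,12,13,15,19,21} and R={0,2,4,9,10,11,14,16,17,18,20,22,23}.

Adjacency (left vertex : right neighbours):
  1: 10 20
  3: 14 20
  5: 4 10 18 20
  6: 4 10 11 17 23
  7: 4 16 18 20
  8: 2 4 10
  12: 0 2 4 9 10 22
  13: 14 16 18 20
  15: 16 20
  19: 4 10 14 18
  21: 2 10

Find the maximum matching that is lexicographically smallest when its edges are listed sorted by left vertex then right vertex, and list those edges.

Lex-smallest maximum matching: {(1,10), (3,14), (5,4), (6,11), (7,16), (8,2), (12,0), (13,18), (15,20)}

|M| = 9 (so the lex-smallest maximum matching has 9 edges)
process left vertices in ascending order; for each, take the smallest-labelled available neighbour that still permits 9 edges overall, or leave it unmatched if none does
lex-smallest matching: {1-10, 3-14, 5-4, 6-11, 7-16, 8-2, 12-0, 13-18, 15-20}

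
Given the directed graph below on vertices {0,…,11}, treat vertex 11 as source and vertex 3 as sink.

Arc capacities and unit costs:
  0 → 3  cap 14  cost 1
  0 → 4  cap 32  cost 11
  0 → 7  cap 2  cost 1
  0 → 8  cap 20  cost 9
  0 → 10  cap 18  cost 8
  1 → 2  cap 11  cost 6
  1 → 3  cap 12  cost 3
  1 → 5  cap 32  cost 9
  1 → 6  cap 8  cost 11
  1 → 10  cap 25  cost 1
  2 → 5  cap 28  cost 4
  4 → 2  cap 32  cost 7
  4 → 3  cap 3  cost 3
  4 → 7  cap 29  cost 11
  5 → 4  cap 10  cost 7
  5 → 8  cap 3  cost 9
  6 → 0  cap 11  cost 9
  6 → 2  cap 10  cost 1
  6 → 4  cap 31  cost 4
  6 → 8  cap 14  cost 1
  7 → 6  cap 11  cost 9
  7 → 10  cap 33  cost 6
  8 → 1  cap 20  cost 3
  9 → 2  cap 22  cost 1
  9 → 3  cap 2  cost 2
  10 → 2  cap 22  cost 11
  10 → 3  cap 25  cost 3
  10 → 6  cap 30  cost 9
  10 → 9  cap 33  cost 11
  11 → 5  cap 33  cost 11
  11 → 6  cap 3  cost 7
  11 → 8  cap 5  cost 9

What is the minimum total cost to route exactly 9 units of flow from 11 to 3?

Minimum cost for 9 units: 138

shortest-cost path #1: 11→6→8→1→3 push 3 @ unit cost 14 (adds 42)
shortest-cost path #2: 11→8→1→3 push 5 @ unit cost 15 (adds 75)
shortest-cost path #3: 11→5→4→3 push 1 @ unit cost 21 (adds 21)
total cost = 138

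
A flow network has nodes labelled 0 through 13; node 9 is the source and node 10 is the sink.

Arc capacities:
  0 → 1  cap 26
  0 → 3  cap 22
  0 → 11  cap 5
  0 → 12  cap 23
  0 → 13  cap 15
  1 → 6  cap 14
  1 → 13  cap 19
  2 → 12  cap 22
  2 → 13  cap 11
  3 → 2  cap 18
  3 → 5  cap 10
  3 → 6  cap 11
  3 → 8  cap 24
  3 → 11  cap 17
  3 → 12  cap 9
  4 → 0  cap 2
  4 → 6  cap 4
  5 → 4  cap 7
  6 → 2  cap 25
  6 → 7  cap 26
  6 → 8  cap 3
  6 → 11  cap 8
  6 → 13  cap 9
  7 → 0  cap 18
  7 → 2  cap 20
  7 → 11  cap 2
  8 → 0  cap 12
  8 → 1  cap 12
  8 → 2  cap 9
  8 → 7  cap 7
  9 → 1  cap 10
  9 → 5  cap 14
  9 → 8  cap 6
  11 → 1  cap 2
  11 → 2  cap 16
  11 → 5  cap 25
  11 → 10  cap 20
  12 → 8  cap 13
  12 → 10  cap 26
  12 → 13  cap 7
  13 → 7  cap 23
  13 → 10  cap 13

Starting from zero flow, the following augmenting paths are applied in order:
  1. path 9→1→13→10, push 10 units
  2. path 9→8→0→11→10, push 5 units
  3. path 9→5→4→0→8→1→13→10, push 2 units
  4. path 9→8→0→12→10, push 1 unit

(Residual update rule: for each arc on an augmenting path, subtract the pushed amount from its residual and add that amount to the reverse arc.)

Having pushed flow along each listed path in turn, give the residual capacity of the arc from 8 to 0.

after path 1 (9→1→13→10, push 10): res(8,0)=12
after path 2 (9→8→0→11→10, push 5): res(8,0)=7
after path 3 (9→5→4→0→8→1→13→10, push 2): res(8,0)=9
after path 4 (9→8→0→12→10, push 1): res(8,0)=8

Residual capacity of (8,0): 8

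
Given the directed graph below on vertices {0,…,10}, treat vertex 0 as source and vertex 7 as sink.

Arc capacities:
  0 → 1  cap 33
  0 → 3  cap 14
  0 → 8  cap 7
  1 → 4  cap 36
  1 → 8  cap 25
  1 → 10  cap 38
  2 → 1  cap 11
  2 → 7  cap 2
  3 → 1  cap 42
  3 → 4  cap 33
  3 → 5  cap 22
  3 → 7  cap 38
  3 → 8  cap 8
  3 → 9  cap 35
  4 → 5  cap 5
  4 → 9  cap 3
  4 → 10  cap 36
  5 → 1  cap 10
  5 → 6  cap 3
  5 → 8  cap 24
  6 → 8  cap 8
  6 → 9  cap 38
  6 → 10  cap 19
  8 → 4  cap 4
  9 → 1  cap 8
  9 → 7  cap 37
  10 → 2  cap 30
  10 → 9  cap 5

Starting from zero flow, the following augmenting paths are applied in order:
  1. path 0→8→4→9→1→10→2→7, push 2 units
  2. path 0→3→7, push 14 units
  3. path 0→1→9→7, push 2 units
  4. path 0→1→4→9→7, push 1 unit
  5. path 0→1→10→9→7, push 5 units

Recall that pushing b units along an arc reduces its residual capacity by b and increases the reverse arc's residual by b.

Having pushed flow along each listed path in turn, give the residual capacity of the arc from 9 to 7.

after path 1 (0→8→4→9→1→10→2→7, push 2): res(9,7)=37
after path 2 (0→3→7, push 14): res(9,7)=37
after path 3 (0→1→9→7, push 2): res(9,7)=35
after path 4 (0→1→4→9→7, push 1): res(9,7)=34
after path 5 (0→1→10→9→7, push 5): res(9,7)=29

Residual capacity of (9,7): 29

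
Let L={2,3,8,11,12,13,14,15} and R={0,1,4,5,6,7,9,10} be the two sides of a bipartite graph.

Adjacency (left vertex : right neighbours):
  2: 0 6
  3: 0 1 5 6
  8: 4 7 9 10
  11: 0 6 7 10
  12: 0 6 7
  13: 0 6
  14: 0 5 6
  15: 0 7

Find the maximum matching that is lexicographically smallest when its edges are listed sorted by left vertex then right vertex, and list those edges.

Lex-smallest maximum matching: {(2,0), (3,1), (8,4), (11,10), (12,6), (14,5), (15,7)}

|M| = 7 (so the lex-smallest maximum matching has 7 edges)
process left vertices in ascending order; for each, take the smallest-labelled available neighbour that still permits 7 edges overall, or leave it unmatched if none does
lex-smallest matching: {2-0, 3-1, 8-4, 11-10, 12-6, 14-5, 15-7}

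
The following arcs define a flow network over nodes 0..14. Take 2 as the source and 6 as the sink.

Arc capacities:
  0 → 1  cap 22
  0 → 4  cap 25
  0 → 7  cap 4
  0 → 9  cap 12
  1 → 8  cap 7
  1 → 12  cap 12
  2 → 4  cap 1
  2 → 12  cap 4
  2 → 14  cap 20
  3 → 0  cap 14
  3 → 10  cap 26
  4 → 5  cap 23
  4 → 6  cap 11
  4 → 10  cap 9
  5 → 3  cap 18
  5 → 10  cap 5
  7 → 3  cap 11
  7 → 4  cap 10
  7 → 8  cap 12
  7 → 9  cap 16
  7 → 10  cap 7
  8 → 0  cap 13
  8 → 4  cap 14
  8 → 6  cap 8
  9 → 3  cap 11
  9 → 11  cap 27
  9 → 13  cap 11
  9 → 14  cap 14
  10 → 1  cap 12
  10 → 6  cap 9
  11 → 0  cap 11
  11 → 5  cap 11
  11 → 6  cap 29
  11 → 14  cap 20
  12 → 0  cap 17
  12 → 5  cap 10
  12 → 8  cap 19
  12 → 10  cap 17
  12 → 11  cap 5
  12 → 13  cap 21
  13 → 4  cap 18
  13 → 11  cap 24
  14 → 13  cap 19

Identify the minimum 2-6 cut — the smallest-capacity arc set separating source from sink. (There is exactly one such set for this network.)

Min-cut arcs: {(2,4), (2,12), (14,13)} (total capacity 24)

augment #1: 2→4→6 push 1
augment #2: 2→12→8→6 push 4
augment #3: 2→14→13→4→6 push 10
augment #4: 2→14→13→11→6 push 9
max flow = 24; residual-reachable set from 2 gives S-side
cut edges (S→T): {(2,4), (2,12), (14,13)} total cap 24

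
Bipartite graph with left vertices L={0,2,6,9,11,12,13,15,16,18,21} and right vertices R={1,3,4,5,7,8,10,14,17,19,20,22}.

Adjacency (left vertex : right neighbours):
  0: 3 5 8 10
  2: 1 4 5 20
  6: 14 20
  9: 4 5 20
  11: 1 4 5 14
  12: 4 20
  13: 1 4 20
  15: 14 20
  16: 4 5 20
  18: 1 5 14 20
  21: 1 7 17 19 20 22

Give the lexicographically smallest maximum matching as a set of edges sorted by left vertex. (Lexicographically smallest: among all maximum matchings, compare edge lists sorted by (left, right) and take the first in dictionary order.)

Lex-smallest maximum matching: {(0,3), (2,1), (6,14), (9,4), (11,5), (12,20), (21,7)}

|M| = 7 (so the lex-smallest maximum matching has 7 edges)
process left vertices in ascending order; for each, take the smallest-labelled available neighbour that still permits 7 edges overall, or leave it unmatched if none does
lex-smallest matching: {0-3, 2-1, 6-14, 9-4, 11-5, 12-20, 21-7}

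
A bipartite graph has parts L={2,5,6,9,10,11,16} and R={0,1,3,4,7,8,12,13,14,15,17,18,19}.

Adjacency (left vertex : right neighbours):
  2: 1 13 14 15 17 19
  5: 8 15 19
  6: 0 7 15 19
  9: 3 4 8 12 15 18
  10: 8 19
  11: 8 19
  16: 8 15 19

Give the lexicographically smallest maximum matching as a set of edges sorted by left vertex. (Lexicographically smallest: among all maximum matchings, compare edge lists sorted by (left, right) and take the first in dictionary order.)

Lex-smallest maximum matching: {(2,1), (5,8), (6,0), (9,3), (10,19), (16,15)}

|M| = 6 (so the lex-smallest maximum matching has 6 edges)
process left vertices in ascending order; for each, take the smallest-labelled available neighbour that still permits 6 edges overall, or leave it unmatched if none does
lex-smallest matching: {2-1, 5-8, 6-0, 9-3, 10-19, 16-15}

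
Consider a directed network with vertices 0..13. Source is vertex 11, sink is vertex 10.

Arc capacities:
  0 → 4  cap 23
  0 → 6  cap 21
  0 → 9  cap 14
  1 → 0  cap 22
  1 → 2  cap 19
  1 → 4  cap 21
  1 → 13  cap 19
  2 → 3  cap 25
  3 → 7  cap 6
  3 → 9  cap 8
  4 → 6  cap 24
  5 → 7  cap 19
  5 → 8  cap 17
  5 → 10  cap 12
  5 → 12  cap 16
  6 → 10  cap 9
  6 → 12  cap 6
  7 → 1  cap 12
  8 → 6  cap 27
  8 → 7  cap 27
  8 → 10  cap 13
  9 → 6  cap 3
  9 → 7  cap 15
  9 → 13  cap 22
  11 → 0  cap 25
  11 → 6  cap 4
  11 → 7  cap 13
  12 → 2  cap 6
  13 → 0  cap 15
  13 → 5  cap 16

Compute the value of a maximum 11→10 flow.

Maximum flow value: 25

augment #1: 11→6→10 bottleneck 4, total now 4
augment #2: 11→0→6→10 bottleneck 5, total now 9
augment #3: 11→0→9→13→5→10 bottleneck 12, total now 21
augment #4: 11→0→9→13→5→8→10 bottleneck 2, total now 23
augment #5: 11→7→1→13→5→8→10 bottleneck 2, total now 25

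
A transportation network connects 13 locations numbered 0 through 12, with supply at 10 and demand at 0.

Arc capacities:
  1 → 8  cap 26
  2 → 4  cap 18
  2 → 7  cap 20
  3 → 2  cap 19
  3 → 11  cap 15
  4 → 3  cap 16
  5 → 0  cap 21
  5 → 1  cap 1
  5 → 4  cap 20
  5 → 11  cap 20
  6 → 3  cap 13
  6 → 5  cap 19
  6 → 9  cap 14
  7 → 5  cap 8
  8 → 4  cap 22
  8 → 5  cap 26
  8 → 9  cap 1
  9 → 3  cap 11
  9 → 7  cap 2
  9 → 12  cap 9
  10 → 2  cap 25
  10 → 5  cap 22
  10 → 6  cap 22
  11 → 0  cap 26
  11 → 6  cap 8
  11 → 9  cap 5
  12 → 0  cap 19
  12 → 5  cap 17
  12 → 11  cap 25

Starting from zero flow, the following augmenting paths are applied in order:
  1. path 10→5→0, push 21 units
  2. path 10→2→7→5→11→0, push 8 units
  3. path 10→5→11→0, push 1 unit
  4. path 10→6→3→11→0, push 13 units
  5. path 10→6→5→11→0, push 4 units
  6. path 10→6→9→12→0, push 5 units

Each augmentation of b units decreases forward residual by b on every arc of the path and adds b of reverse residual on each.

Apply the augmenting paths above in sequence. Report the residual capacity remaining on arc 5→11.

after path 1 (10→5→0, push 21): res(5,11)=20
after path 2 (10→2→7→5→11→0, push 8): res(5,11)=12
after path 3 (10→5→11→0, push 1): res(5,11)=11
after path 4 (10→6→3→11→0, push 13): res(5,11)=11
after path 5 (10→6→5→11→0, push 4): res(5,11)=7
after path 6 (10→6→9→12→0, push 5): res(5,11)=7

Residual capacity of (5,11): 7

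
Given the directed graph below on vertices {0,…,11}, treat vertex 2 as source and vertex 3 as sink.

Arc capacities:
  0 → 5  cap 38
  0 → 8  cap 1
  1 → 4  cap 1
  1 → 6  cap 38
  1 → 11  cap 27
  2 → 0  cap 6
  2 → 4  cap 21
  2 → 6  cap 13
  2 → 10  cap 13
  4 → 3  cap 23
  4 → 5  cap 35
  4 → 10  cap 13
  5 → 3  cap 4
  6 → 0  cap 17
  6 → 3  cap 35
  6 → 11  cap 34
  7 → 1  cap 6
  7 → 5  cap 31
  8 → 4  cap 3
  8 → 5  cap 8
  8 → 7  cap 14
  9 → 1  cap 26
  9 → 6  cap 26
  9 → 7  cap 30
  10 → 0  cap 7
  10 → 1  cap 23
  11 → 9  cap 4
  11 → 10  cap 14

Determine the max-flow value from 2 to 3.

augment #1: 2→4→3 bottleneck 21, total now 21
augment #2: 2→6→3 bottleneck 13, total now 34
augment #3: 2→0→5→3 bottleneck 4, total now 38
augment #4: 2→0→8→4→3 bottleneck 1, total now 39
augment #5: 2→10→1→4→3 bottleneck 1, total now 40
augment #6: 2→10→1→6→3 bottleneck 12, total now 52

Maximum flow value: 52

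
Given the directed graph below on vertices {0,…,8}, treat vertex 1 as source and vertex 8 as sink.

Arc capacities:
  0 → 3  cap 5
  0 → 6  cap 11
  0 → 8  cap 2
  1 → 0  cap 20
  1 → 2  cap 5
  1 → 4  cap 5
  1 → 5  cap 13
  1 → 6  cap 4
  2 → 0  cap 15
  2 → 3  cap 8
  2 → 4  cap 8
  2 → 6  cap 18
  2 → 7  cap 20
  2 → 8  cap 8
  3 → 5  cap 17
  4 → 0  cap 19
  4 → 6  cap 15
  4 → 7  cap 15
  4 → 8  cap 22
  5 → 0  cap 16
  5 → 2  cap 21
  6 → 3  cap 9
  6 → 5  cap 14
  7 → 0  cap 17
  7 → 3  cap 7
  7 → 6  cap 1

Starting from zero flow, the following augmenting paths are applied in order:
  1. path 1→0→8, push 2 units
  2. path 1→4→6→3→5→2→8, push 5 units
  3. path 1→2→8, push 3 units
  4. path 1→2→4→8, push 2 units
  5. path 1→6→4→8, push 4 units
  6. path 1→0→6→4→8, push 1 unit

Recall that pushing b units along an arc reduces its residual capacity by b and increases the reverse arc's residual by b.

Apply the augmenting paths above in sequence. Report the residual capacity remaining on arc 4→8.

Residual capacity of (4,8): 15

after path 1 (1→0→8, push 2): res(4,8)=22
after path 2 (1→4→6→3→5→2→8, push 5): res(4,8)=22
after path 3 (1→2→8, push 3): res(4,8)=22
after path 4 (1→2→4→8, push 2): res(4,8)=20
after path 5 (1→6→4→8, push 4): res(4,8)=16
after path 6 (1→0→6→4→8, push 1): res(4,8)=15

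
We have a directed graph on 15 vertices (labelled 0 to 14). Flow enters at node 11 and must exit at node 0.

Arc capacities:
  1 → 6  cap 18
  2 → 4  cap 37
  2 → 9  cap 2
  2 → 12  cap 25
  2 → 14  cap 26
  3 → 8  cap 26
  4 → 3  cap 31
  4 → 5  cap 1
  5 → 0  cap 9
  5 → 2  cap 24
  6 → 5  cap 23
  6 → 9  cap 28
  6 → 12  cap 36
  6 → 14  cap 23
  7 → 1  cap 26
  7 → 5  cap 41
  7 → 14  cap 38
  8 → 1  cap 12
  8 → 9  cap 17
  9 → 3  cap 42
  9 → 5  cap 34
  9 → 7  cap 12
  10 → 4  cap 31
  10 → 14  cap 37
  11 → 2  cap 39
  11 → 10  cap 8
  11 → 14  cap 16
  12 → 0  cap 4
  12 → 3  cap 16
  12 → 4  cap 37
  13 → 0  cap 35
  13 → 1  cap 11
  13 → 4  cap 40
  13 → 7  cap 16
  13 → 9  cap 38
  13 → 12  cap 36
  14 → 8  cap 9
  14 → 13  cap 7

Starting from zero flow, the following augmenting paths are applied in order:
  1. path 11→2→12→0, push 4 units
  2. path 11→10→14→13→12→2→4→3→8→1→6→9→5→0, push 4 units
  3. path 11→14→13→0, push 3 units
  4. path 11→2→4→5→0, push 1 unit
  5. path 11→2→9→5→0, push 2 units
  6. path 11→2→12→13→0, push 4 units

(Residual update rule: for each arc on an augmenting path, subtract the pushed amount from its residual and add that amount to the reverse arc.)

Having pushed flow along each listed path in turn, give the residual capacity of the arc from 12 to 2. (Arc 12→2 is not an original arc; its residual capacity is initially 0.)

after path 1 (11→2→12→0, push 4): res(12,2)=4
after path 2 (11→10→14→13→12→2→4→3→8→1→6→9→5→0, push 4): res(12,2)=0
after path 3 (11→14→13→0, push 3): res(12,2)=0
after path 4 (11→2→4→5→0, push 1): res(12,2)=0
after path 5 (11→2→9→5→0, push 2): res(12,2)=0
after path 6 (11→2→12→13→0, push 4): res(12,2)=4

Residual capacity of (12,2): 4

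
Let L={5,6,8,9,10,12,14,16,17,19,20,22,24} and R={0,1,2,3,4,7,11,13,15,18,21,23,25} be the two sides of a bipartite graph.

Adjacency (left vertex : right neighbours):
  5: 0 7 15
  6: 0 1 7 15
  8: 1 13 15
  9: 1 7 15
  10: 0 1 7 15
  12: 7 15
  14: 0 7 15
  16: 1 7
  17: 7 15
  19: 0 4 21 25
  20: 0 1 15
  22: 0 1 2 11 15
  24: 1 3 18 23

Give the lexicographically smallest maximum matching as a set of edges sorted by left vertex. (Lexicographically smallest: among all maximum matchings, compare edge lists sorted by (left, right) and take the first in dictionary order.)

Lex-smallest maximum matching: {(5,0), (6,1), (8,13), (9,7), (10,15), (19,4), (22,2), (24,3)}

|M| = 8 (so the lex-smallest maximum matching has 8 edges)
process left vertices in ascending order; for each, take the smallest-labelled available neighbour that still permits 8 edges overall, or leave it unmatched if none does
lex-smallest matching: {5-0, 6-1, 8-13, 9-7, 10-15, 19-4, 22-2, 24-3}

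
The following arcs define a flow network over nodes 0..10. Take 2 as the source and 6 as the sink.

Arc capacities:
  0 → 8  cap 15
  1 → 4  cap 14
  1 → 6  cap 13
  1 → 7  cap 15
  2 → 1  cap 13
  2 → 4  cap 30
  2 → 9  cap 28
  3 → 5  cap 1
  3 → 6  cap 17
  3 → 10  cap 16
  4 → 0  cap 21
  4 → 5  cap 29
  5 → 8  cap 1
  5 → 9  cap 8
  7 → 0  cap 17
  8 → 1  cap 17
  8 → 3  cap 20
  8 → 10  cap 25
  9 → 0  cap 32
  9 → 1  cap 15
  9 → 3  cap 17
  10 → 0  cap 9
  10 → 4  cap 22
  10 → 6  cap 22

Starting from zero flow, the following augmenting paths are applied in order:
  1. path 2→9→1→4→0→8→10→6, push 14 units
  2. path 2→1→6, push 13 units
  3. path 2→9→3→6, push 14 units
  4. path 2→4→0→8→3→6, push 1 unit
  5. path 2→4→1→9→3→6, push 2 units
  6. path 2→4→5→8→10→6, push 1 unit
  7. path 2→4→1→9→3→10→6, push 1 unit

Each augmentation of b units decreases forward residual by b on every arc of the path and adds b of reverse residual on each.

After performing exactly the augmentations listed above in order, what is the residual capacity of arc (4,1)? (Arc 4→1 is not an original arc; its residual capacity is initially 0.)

Residual capacity of (4,1): 11

after path 1 (2→9→1→4→0→8→10→6, push 14): res(4,1)=14
after path 2 (2→1→6, push 13): res(4,1)=14
after path 3 (2→9→3→6, push 14): res(4,1)=14
after path 4 (2→4→0→8→3→6, push 1): res(4,1)=14
after path 5 (2→4→1→9→3→6, push 2): res(4,1)=12
after path 6 (2→4→5→8→10→6, push 1): res(4,1)=12
after path 7 (2→4→1→9→3→10→6, push 1): res(4,1)=11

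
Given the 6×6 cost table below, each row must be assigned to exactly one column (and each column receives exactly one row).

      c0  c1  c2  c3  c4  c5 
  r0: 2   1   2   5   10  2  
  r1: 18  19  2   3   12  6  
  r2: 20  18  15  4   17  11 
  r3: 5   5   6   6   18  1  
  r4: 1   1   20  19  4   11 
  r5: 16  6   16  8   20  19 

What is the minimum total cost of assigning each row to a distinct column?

optimal assignment: row0→col0 (cost 2), row1→col2 (cost 2), row2→col3 (cost 4), row3→col5 (cost 1), row4→col4 (cost 4), row5→col1 (cost 6)
total = 2 + 2 + 4 + 1 + 4 + 6 = 19

Minimum assignment cost: 19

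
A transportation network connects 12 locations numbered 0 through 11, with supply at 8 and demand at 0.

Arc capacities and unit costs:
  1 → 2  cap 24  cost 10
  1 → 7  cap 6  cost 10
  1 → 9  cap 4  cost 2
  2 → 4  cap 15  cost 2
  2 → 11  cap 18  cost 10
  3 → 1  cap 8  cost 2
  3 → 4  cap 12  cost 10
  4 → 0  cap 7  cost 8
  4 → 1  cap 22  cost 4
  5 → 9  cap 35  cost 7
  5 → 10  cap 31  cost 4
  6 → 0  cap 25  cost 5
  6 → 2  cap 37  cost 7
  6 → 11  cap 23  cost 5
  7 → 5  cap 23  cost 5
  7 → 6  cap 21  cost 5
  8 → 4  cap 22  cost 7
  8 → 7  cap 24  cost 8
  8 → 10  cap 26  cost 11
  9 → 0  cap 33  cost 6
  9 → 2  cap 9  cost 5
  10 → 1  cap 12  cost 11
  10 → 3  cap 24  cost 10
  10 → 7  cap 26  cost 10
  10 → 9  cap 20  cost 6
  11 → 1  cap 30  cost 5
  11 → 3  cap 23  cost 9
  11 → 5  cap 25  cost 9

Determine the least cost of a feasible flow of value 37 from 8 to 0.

shortest-cost path #1: 8→4→0 push 7 @ unit cost 15 (adds 105)
shortest-cost path #2: 8→7→6→0 push 21 @ unit cost 18 (adds 378)
shortest-cost path #3: 8→4→1→9→0 push 4 @ unit cost 19 (adds 76)
shortest-cost path #4: 8→10→9→0 push 5 @ unit cost 23 (adds 115)
total cost = 674

Minimum cost for 37 units: 674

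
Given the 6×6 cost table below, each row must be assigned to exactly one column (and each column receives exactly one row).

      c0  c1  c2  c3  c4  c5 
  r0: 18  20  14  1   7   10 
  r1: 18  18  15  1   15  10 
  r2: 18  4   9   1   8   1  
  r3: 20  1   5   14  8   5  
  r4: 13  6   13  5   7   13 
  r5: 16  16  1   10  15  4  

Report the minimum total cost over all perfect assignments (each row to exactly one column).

Minimum assignment cost: 24

optimal assignment: row0→col4 (cost 7), row1→col3 (cost 1), row2→col5 (cost 1), row3→col1 (cost 1), row4→col0 (cost 13), row5→col2 (cost 1)
total = 7 + 1 + 1 + 1 + 13 + 1 = 24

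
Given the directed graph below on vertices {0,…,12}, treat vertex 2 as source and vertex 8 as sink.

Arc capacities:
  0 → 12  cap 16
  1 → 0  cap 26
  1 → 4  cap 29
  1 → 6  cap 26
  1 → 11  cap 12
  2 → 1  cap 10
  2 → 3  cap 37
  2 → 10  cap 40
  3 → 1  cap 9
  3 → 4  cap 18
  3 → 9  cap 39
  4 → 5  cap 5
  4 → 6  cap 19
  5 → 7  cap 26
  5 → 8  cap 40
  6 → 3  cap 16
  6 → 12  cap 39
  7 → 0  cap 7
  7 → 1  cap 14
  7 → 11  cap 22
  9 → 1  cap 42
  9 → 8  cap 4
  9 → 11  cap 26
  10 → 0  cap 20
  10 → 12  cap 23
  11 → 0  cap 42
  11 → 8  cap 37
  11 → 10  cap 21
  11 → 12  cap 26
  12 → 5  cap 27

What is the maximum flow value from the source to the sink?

Maximum flow value: 73

augment #1: 2→1→11→8 bottleneck 10, total now 10
augment #2: 2→3→9→8 bottleneck 4, total now 14
augment #3: 2→3→1→11→8 bottleneck 2, total now 16
augment #4: 2→3→4→5→8 bottleneck 5, total now 21
augment #5: 2→3→9→11→8 bottleneck 25, total now 46
augment #6: 2→10→12→5→8 bottleneck 23, total now 69
augment #7: 2→10→0→12→5→8 bottleneck 4, total now 73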